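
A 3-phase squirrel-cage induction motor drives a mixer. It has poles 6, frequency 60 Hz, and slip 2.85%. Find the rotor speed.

1166 rpm

n_s = 120f/p = 120×60/6 = 1200 rpm
n = n_s(1 − s) = 1200 × (1 − 0.0285) = 1166 rpm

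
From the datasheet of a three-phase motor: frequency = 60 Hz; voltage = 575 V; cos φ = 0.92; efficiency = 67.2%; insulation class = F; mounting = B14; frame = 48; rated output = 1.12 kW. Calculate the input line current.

P_out = 1.12 kW = 1120 W
P_in = P_out / η = 1120 / 0.672 = 1667 W
I_L = P_in / (√3·V_L·cosφ) = 1667 / (1.732 × 575 × 0.92) = 1.82 A

1.82 A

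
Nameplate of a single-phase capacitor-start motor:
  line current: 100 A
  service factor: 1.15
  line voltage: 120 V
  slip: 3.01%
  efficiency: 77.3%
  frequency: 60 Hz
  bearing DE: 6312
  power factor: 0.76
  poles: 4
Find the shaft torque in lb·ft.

28.4 lb·ft

P_in = V·I·cosφ = 120 × 100 × 0.76 = 9120 W
P_out = η·P_in = 0.773 × 9120 = 7050 W
n_s = 120×60/4 = 1800 rpm; n = 1800×(1−0.0301) = 1746 rpm
ω = 2π×1746/60 = 182.8 rad/s
τ = P_out/ω = 7050/182.8 = 38.57 N·m
In lb·ft: 38.57/1.356 = 28.4 lb·ft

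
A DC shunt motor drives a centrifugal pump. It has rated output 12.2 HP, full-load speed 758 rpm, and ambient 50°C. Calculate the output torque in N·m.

115 N·m

P_out = 12.2 × 746 = 9101 W
ω = 2π × 758/60 = 79.38 rad/s
τ = P_out/ω = 9101/79.38 = 115 N·m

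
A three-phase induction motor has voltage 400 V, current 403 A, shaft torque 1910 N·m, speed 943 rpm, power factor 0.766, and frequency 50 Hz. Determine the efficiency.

ω = 2π × 943/60 = 98.75 rad/s; P_out = τω = 1910 × 98.75 = 188613 W
P_in = √3·V_L·I_L·cosφ = 1.732 × 400 × 403 × 0.766 = 213866 W
η = P_out / P_in = 188613 / 213866 = 0.882 = 88.2%

88.2 %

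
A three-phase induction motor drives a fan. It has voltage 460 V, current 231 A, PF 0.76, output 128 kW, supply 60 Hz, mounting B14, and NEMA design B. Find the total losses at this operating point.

11.9 kW

P_in = √3·V·I·cosφ = 1.732×460×231×0.76 = 139872 W
P_out = 128000 W
Losses = P_in − P_out = 139872 − 128000 = 11872 W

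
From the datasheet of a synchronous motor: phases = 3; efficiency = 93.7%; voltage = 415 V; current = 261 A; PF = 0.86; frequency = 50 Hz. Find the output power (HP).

P_in = √3·V·I·cosφ = 1.732 × 415 × 261 × 0.86 = 161337 W
P_out = η·P_in = 0.937 × 161337 = 151173 W
= 151173/746 = 203 HP

203 HP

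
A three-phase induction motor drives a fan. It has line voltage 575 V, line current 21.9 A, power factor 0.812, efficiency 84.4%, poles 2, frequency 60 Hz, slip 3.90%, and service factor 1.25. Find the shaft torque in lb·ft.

P_in = √3·V·I·cosφ = 1.732 × 575 × 21.9 × 0.812 = 17710 W
P_out = η·P_in = 0.844 × 17710 = 14947 W
n_s = 120×60/2 = 3600 rpm; n = 3600×(1−0.039) = 3460 rpm
ω = 2π×3460/60 = 362.3 rad/s
τ = P_out/ω = 14947/362.3 = 41.26 N·m
In lb·ft: 41.26/1.356 = 30.4 lb·ft

30.4 lb·ft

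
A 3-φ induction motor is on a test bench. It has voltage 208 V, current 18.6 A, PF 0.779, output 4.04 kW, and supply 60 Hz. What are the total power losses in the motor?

1180 W

P_in = √3·V·I·cosφ = 1.732×208×18.6×0.779 = 5220 W
P_out = 4040 W
Losses = P_in − P_out = 5220 − 4040 = 1180 W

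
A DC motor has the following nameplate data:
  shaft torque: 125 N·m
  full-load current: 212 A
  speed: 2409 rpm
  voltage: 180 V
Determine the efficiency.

82.6 %

ω = 2π × 2409/60 = 252.3 rad/s; P_out = τω = 125 × 252.3 = 31538 W
P_in = V·I = 180 × 212 = 38160 W
η = P_out / P_in = 31538 / 38160 = 0.826 = 82.6%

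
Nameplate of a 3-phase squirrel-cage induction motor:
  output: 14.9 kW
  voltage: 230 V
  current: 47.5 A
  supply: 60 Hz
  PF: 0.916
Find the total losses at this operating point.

P_in = √3·V·I·cosφ = 1.732×230×47.5×0.916 = 17333 W
P_out = 14900 W
Losses = P_in − P_out = 17333 − 14900 = 2433 W

2.43 kW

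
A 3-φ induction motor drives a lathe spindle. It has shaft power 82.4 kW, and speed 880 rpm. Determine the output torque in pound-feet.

659 lb·ft

ω = 2π × 880/60 = 92.15 rad/s
τ = P/ω = 82400/92.15 = 894.2 N·m
In lb·ft: 894.2/1.356 = 659 lb·ft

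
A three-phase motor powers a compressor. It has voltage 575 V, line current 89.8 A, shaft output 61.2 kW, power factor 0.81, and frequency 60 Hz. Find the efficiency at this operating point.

84.5 %

P_out = 61.2 kW = 61200 W
P_in = √3·V_L·I_L·cosφ = 1.732 × 575 × 89.8 × 0.81 = 72440 W
η = P_out / P_in = 61200 / 72440 = 0.845 = 84.5%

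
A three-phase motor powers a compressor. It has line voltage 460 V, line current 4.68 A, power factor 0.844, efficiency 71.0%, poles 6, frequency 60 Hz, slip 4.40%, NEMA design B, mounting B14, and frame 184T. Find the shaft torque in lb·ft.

13.7 lb·ft

P_in = √3·V·I·cosφ = 1.732 × 460 × 4.68 × 0.844 = 3147 W
P_out = η·P_in = 0.71 × 3147 = 2234 W
n_s = 120×60/6 = 1200 rpm; n = 1200×(1−0.044) = 1147 rpm
ω = 2π×1147/60 = 120.1 rad/s
τ = P_out/ω = 2234/120.1 = 18.6 N·m
In lb·ft: 18.6/1.356 = 13.7 lb·ft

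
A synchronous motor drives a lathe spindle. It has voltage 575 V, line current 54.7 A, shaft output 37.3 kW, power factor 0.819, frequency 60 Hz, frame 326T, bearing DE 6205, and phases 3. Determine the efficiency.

83.6 %

P_out = 37.3 kW = 37300 W
P_in = √3·V_L·I_L·cosφ = 1.732 × 575 × 54.7 × 0.819 = 44616 W
η = P_out / P_in = 37300 / 44616 = 0.836 = 83.6%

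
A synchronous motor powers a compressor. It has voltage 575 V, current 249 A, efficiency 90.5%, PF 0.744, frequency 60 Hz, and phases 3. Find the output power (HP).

P_in = √3·V·I·cosφ = 1.732 × 575 × 249 × 0.744 = 184496 W
P_out = η·P_in = 0.905 × 184496 = 166969 W
= 166969/746 = 224 HP

224 HP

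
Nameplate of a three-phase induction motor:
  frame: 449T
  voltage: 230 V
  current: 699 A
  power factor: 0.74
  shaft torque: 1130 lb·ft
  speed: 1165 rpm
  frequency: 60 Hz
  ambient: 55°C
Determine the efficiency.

90.7 %

τ = 1130 lb·ft × 1.356 = 1532 N·m
ω = 2π × 1165/60 = 122 rad/s; P_out = τω = 1532 × 122 = 186904 W
P_in = √3·V_L·I_L·cosφ = 1.732 × 230 × 699 × 0.74 = 206056 W
η = P_out / P_in = 186904 / 206056 = 0.907 = 90.7%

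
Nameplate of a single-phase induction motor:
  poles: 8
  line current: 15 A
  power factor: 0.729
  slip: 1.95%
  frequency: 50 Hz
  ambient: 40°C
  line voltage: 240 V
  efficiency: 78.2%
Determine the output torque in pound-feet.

19.7 lb·ft

P_in = V·I·cosφ = 240 × 15 × 0.729 = 2624 W
P_out = η·P_in = 0.782 × 2624 = 2052 W
n_s = 120×50/8 = 750 rpm; n = 750×(1−0.0195) = 735 rpm
ω = 2π×735/60 = 76.97 rad/s
τ = P_out/ω = 2052/76.97 = 26.66 N·m
In lb·ft: 26.66/1.356 = 19.7 lb·ft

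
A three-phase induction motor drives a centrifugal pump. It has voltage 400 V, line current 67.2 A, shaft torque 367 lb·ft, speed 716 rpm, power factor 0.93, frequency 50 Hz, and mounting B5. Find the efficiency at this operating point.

86.2 %

τ = 367 lb·ft × 1.356 = 497.7 N·m
ω = 2π × 716/60 = 74.98 rad/s; P_out = τω = 497.7 × 74.98 = 37318 W
P_in = √3·V_L·I_L·cosφ = 1.732 × 400 × 67.2 × 0.93 = 43297 W
η = P_out / P_in = 37318 / 43297 = 0.862 = 86.2%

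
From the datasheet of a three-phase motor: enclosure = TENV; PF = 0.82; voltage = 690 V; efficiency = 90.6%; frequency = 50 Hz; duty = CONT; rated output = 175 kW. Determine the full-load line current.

P_out = 175 kW = 175000 W
P_in = P_out / η = 175000 / 0.906 = 193157 W
I_L = P_in / (√3·V_L·cosφ) = 193157 / (1.732 × 690 × 0.82) = 197 A

197 A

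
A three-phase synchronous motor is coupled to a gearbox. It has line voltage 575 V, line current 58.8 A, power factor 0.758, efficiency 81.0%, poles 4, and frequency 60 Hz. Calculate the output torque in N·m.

P_in = √3·V·I·cosφ = 1.732 × 575 × 58.8 × 0.758 = 44388 W
P_out = η·P_in = 0.81 × 44388 = 35954 W
n = n_s = 120×60/4 = 1800 rpm (synchronous)
ω = 2π×1800/60 = 188.5 rad/s
τ = P_out/ω = 35954/188.5 = 191 N·m

191 N·m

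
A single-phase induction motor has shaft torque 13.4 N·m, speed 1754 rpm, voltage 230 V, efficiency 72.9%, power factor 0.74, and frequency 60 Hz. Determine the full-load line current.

ω = 2π×1754/60 = 183.7 rad/s; P_out = τω = 13.4 × 183.7 = 2462 W
P_in = P_out / η = 2462 / 0.729 = 3377 W
I = P_in / (V·cosφ) = 3377 / (230 × 0.74) = 19.8 A

19.8 A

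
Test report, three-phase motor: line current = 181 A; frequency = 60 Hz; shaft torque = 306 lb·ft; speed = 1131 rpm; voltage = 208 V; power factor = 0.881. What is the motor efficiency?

85.5 %

τ = 306 lb·ft × 1.356 = 414.9 N·m
ω = 2π × 1131/60 = 118.4 rad/s; P_out = τω = 414.9 × 118.4 = 49124 W
P_in = √3·V_L·I_L·cosφ = 1.732 × 208 × 181 × 0.881 = 57447 W
η = P_out / P_in = 49124 / 57447 = 0.855 = 85.5%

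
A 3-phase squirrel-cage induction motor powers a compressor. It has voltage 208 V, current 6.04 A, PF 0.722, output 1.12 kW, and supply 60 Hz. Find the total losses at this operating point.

P_in = √3·V·I·cosφ = 1.732×208×6.04×0.722 = 1571 W
P_out = 1120 W
Losses = P_in − P_out = 1571 − 1120 = 451 W

451 W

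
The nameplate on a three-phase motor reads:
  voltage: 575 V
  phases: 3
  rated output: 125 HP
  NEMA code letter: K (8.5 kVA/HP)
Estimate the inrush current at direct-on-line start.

S_LR = 8.5 × 125 = 1062.5 kVA
I_LR = S_LR/(√3·V_L) = 1062500/(1.732×575) = 1070 A

1070 A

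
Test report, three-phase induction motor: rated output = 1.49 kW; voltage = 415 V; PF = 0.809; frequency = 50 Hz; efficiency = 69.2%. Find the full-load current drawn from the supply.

P_out = 1.49 kW = 1490 W
P_in = P_out / η = 1490 / 0.692 = 2153 W
I_L = P_in / (√3·V_L·cosφ) = 2153 / (1.732 × 415 × 0.809) = 3.7 A

3.7 A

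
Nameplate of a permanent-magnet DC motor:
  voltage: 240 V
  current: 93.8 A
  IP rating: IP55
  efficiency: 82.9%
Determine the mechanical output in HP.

P_in = V·I = 240 × 93.8 = 22512 W
P_out = η·P_in = 0.829 × 22512 = 18662 W
= 18662/746 = 25 HP

25 HP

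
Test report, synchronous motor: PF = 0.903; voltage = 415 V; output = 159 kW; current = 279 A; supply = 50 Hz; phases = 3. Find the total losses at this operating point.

P_in = √3·V·I·cosφ = 1.732×415×279×0.903 = 181087 W
P_out = 159000 W
Losses = P_in − P_out = 181087 − 159000 = 22087 W

22.1 kW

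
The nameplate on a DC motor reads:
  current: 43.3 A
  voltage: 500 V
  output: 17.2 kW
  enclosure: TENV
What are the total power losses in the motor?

4450 W

P_in = V·I = 500×43.3 = 21650 W
P_out = 17200 W
Losses = P_in − P_out = 21650 − 17200 = 4450 W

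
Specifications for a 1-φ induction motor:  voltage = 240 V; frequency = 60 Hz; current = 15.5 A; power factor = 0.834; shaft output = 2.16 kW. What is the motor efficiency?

69.6 %

P_out = 2.16 kW = 2160 W
P_in = V·I·cosφ = 240 × 15.5 × 0.834 = 3102 W
η = P_out / P_in = 2160 / 3102 = 0.696 = 69.6%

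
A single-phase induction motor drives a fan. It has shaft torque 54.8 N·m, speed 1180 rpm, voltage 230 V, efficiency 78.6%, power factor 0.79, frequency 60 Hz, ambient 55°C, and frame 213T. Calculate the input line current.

ω = 2π×1180/60 = 123.6 rad/s; P_out = τω = 54.8 × 123.6 = 6773 W
P_in = P_out / η = 6773 / 0.786 = 8617 W
I = P_in / (V·cosφ) = 8617 / (230 × 0.79) = 47.4 A

47.4 A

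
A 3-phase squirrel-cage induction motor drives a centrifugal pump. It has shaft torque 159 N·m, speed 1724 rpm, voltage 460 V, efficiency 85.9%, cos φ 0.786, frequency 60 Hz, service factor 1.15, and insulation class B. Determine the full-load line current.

53.4 A

ω = 2π×1724/60 = 180.5 rad/s; P_out = τω = 159 × 180.5 = 28700 W
P_in = P_out / η = 28700 / 0.859 = 33411 W
I_L = P_in / (√3·V_L·cosφ) = 33411 / (1.732 × 460 × 0.786) = 53.4 A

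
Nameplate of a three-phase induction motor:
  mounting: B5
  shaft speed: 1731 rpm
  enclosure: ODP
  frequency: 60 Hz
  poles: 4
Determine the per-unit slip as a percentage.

3.83 %

n_s = 120f/p = 120×60/4 = 1800 rpm
s = (n_s − n)/n_s = (1800 − 1731)/1800 = 0.0383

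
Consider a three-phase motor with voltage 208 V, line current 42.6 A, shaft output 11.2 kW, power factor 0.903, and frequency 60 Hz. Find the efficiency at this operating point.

P_out = 11.2 kW = 11200 W
P_in = √3·V_L·I_L·cosφ = 1.732 × 208 × 42.6 × 0.903 = 13858 W
η = P_out / P_in = 11200 / 13858 = 0.808 = 80.8%

80.8 %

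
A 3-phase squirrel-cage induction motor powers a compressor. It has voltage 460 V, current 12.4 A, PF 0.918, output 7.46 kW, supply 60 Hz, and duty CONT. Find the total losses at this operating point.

P_in = √3·V·I·cosφ = 1.732×460×12.4×0.918 = 9069 W
P_out = 7460 W
Losses = P_in − P_out = 9069 − 7460 = 1609 W

1.61 kW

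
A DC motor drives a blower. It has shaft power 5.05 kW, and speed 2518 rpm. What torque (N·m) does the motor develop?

ω = 2π × 2518/60 = 263.7 rad/s
τ = P/ω = 5050/263.7 = 19.2 N·m

19.2 N·m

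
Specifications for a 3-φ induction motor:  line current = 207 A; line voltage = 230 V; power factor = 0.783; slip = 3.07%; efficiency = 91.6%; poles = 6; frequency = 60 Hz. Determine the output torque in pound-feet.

358 lb·ft

P_in = √3·V·I·cosφ = 1.732 × 230 × 207 × 0.783 = 64567 W
P_out = η·P_in = 0.916 × 64567 = 59143 W
n_s = 120×60/6 = 1200 rpm; n = 1200×(1−0.0307) = 1163 rpm
ω = 2π×1163/60 = 121.8 rad/s
τ = P_out/ω = 59143/121.8 = 485.6 N·m
In lb·ft: 485.6/1.356 = 358 lb·ft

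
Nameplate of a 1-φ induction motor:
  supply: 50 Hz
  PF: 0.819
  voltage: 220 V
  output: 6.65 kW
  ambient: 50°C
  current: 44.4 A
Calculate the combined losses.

1.35 kW

P_in = V·I·cosφ = 220×44.4×0.819 = 8000 W
P_out = 6650 W
Losses = P_in − P_out = 8000 − 6650 = 1350 W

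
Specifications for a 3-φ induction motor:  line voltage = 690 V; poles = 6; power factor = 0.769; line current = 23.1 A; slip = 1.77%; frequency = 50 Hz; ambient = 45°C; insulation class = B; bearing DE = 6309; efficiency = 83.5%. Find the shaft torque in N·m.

172 N·m

P_in = √3·V·I·cosφ = 1.732 × 690 × 23.1 × 0.769 = 21229 W
P_out = η·P_in = 0.835 × 21229 = 17726 W
n_s = 120×50/6 = 1000 rpm; n = 1000×(1−0.0177) = 982 rpm
ω = 2π×982/60 = 102.8 rad/s
τ = P_out/ω = 17726/102.8 = 172 N·m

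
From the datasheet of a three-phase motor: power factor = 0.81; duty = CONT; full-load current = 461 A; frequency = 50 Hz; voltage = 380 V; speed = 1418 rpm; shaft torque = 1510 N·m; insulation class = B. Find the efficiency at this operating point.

91.2 %

ω = 2π × 1418/60 = 148.5 rad/s; P_out = τω = 1510 × 148.5 = 224235 W
P_in = √3·V_L·I_L·cosφ = 1.732 × 380 × 461 × 0.81 = 245764 W
η = P_out / P_in = 224235 / 245764 = 0.912 = 91.2%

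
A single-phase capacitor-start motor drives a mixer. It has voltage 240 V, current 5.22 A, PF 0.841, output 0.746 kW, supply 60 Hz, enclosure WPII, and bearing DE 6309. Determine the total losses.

P_in = V·I·cosφ = 240×5.22×0.841 = 1054 W
P_out = 746 W
Losses = P_in − P_out = 1054 − 746 = 308 W

308 W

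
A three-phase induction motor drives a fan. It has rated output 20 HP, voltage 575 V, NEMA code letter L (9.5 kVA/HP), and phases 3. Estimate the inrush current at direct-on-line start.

191 A

S_LR = 9.5 × 20 = 190 kVA
I_LR = S_LR/(√3·V_L) = 190000/(1.732×575) = 191 A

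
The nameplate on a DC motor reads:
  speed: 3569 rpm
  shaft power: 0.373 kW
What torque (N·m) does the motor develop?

ω = 2π × 3569/60 = 373.7 rad/s
τ = P/ω = 373/373.7 = 0.998 N·m

0.998 N·m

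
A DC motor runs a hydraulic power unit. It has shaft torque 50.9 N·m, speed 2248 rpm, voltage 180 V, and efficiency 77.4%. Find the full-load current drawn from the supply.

ω = 2π×2248/60 = 235.4 rad/s; P_out = τω = 50.9 × 235.4 = 11982 W
P_in = P_out / η = 11982 / 0.774 = 15481 W
I = P_in / V = 15481 / 180 = 86 A

86 A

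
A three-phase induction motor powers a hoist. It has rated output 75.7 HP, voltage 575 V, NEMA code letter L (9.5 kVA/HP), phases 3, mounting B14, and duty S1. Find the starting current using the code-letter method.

S_LR = 9.5 × 75.7 = 719.15 kVA
I_LR = S_LR/(√3·V_L) = 719150/(1.732×575) = 722 A

722 A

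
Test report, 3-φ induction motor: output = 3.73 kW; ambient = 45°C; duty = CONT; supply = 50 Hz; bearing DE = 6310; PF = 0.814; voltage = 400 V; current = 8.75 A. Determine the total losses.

1.2 kW

P_in = √3·V·I·cosφ = 1.732×400×8.75×0.814 = 4934 W
P_out = 3730 W
Losses = P_in − P_out = 4934 − 3730 = 1204 W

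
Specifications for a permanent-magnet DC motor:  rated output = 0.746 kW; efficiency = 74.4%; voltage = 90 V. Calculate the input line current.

11.1 A

P_out = 0.746 kW = 746 W
P_in = P_out / η = 746 / 0.744 = 1003 W
I = P_in / V = 1003 / 90 = 11.1 A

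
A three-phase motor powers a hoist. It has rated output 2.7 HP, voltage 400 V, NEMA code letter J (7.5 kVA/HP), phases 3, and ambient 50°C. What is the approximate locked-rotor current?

S_LR = 7.5 × 2.7 = 20.25 kVA
I_LR = S_LR/(√3·V_L) = 20250/(1.732×400) = 29.2 A

29.2 A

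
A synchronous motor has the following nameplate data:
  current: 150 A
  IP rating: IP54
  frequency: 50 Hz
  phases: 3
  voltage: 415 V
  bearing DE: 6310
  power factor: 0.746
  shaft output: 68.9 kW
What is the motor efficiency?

P_out = 68.9 kW = 68900 W
P_in = √3·V_L·I_L·cosφ = 1.732 × 415 × 150 × 0.746 = 80431 W
η = P_out / P_in = 68900 / 80431 = 0.857 = 85.7%

85.7 %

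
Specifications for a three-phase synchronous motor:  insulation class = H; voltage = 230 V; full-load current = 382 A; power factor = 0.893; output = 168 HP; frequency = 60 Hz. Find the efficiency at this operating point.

P_out = 168 × 746 = 125328 W
P_in = √3·V_L·I_L·cosφ = 1.732 × 230 × 382 × 0.893 = 135891 W
η = P_out / P_in = 125328 / 135891 = 0.922 = 92.2%

92.2 %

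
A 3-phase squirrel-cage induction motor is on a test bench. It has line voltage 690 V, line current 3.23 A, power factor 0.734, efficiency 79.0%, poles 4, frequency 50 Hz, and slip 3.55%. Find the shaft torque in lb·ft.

10.9 lb·ft

P_in = √3·V·I·cosφ = 1.732 × 690 × 3.23 × 0.734 = 2833 W
P_out = η·P_in = 0.79 × 2833 = 2238 W
n_s = 120×50/4 = 1500 rpm; n = 1500×(1−0.0355) = 1447 rpm
ω = 2π×1447/60 = 151.5 rad/s
τ = P_out/ω = 2238/151.5 = 14.77 N·m
In lb·ft: 14.77/1.356 = 10.9 lb·ft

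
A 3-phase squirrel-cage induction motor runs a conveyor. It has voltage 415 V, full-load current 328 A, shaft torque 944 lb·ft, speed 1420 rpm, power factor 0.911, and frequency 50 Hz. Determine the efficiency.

88.6 %

τ = 944 lb·ft × 1.356 = 1280 N·m
ω = 2π × 1420/60 = 148.7 rad/s; P_out = τω = 1280 × 148.7 = 190336 W
P_in = √3·V_L·I_L·cosφ = 1.732 × 415 × 328 × 0.911 = 214777 W
η = P_out / P_in = 190336 / 214777 = 0.886 = 88.6%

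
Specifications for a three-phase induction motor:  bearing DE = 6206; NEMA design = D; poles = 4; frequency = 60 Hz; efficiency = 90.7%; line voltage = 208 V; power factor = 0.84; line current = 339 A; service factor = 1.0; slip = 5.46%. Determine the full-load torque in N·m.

P_in = √3·V·I·cosφ = 1.732 × 208 × 339 × 0.84 = 102586 W
P_out = η·P_in = 0.907 × 102586 = 93046 W
n_s = 120×60/4 = 1800 rpm; n = 1800×(1−0.0546) = 1702 rpm
ω = 2π×1702/60 = 178.2 rad/s
τ = P_out/ω = 93046/178.2 = 522 N·m

522 N·m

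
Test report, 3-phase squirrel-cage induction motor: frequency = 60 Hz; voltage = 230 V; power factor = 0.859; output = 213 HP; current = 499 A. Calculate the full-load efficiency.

93.1 %

P_out = 213 × 746 = 158898 W
P_in = √3·V_L·I_L·cosφ = 1.732 × 230 × 499 × 0.859 = 170753 W
η = P_out / P_in = 158898 / 170753 = 0.931 = 93.1%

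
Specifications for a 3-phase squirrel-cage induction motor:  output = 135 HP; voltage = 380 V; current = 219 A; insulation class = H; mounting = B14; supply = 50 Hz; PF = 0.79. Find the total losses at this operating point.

P_in = √3·V·I·cosφ = 1.732×380×219×0.79 = 113868 W
P_out = 135×746 = 100710 W
Losses = P_in − P_out = 113868 − 100710 = 13158 W

13.2 kW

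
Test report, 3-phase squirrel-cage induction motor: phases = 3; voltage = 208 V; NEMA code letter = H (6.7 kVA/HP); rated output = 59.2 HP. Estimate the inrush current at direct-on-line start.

1100 A

S_LR = 6.7 × 59.2 = 396.64 kVA
I_LR = S_LR/(√3·V_L) = 396640/(1.732×208) = 1100 A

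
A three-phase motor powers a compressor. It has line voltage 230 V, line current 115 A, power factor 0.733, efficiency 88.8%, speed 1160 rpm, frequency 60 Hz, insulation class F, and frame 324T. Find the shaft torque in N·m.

245 N·m

P_in = √3·V·I·cosφ = 1.732 × 230 × 115 × 0.733 = 33580 W
P_out = η·P_in = 0.888 × 33580 = 29819 W
n = 1160 rpm
ω = 2π×1160/60 = 121.5 rad/s
τ = P_out/ω = 29819/121.5 = 245 N·m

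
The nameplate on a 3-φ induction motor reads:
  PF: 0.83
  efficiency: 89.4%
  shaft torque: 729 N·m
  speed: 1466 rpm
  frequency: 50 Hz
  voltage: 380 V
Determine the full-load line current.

229 A

ω = 2π×1466/60 = 153.5 rad/s; P_out = τω = 729 × 153.5 = 111902 W
P_in = P_out / η = 111902 / 0.894 = 125170 W
I_L = P_in / (√3·V_L·cosφ) = 125170 / (1.732 × 380 × 0.83) = 229 A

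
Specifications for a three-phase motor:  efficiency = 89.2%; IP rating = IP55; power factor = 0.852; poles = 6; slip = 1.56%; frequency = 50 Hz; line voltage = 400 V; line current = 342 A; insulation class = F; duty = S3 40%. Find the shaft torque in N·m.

P_in = √3·V·I·cosφ = 1.732 × 400 × 342 × 0.852 = 201871 W
P_out = η·P_in = 0.892 × 201871 = 180069 W
n_s = 120×50/6 = 1000 rpm; n = 1000×(1−0.0156) = 984 rpm
ω = 2π×984/60 = 103 rad/s
τ = P_out/ω = 180069/103 = 1750 N·m

1750 N·m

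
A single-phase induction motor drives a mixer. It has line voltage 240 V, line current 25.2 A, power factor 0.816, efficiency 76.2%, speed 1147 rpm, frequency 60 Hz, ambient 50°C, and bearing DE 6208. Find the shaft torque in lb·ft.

P_in = V·I·cosφ = 240 × 25.2 × 0.816 = 4935 W
P_out = η·P_in = 0.762 × 4935 = 3760 W
n = 1147 rpm
ω = 2π×1147/60 = 120.1 rad/s
τ = P_out/ω = 3760/120.1 = 31.31 N·m
In lb·ft: 31.31/1.356 = 23.1 lb·ft

23.1 lb·ft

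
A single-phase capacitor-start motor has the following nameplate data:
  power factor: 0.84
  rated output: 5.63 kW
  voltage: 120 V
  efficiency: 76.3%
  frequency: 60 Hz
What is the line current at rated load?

P_out = 5.63 kW = 5630 W
P_in = P_out / η = 5630 / 0.763 = 7379 W
I = P_in / (V·cosφ) = 7379 / (120 × 0.84) = 73.2 A

73.2 A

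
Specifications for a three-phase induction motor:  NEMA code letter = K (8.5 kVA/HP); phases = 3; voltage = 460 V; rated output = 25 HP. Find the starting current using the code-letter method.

267 A

S_LR = 8.5 × 25 = 212.5 kVA
I_LR = S_LR/(√3·V_L) = 212500/(1.732×460) = 267 A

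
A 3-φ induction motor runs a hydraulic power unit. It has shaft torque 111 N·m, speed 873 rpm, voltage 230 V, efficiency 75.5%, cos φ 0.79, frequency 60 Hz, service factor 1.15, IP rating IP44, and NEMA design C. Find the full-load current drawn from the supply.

42.7 A

ω = 2π×873/60 = 91.42 rad/s; P_out = τω = 111 × 91.42 = 10148 W
P_in = P_out / η = 10148 / 0.755 = 13441 W
I_L = P_in / (√3·V_L·cosφ) = 13441 / (1.732 × 230 × 0.79) = 42.7 A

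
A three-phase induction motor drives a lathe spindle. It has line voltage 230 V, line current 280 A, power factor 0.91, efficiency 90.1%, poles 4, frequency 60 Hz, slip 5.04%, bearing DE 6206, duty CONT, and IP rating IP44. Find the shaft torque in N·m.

P_in = √3·V·I·cosφ = 1.732 × 230 × 280 × 0.91 = 101502 W
P_out = η·P_in = 0.901 × 101502 = 91453 W
n_s = 120×60/4 = 1800 rpm; n = 1800×(1−0.0504) = 1709 rpm
ω = 2π×1709/60 = 179 rad/s
τ = P_out/ω = 91453/179 = 511 N·m

511 N·m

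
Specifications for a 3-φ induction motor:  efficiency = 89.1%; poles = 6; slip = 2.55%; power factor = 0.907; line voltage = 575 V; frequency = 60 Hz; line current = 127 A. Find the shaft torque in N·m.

P_in = √3·V·I·cosφ = 1.732 × 575 × 127 × 0.907 = 114717 W
P_out = η·P_in = 0.891 × 114717 = 102213 W
n_s = 120×60/6 = 1200 rpm; n = 1200×(1−0.0255) = 1169 rpm
ω = 2π×1169/60 = 122.4 rad/s
τ = P_out/ω = 102213/122.4 = 835 N·m

835 N·m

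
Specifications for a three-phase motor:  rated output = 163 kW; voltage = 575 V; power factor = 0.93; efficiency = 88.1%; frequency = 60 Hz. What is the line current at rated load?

P_out = 163 kW = 163000 W
P_in = P_out / η = 163000 / 0.881 = 185017 W
I_L = P_in / (√3·V_L·cosφ) = 185017 / (1.732 × 575 × 0.93) = 200 A

200 A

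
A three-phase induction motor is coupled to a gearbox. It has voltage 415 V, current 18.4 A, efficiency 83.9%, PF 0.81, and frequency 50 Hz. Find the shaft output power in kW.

8.99 kW

P_in = √3·V·I·cosφ = 1.732 × 415 × 18.4 × 0.81 = 10713 W
P_out = η·P_in = 0.839 × 10713 = 8988 W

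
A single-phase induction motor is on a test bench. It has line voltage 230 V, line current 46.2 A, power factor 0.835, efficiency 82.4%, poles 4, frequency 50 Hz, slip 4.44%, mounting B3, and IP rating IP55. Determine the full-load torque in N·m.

48.7 N·m

P_in = V·I·cosφ = 230 × 46.2 × 0.835 = 8873 W
P_out = η·P_in = 0.824 × 8873 = 7311 W
n_s = 120×50/4 = 1500 rpm; n = 1500×(1−0.0444) = 1433 rpm
ω = 2π×1433/60 = 150.1 rad/s
τ = P_out/ω = 7311/150.1 = 48.7 N·m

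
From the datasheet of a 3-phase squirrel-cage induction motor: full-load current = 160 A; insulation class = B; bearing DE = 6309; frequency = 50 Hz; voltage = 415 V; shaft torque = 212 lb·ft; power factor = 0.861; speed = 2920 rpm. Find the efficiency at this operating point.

τ = 212 lb·ft × 1.356 = 287.5 N·m
ω = 2π × 2920/60 = 305.8 rad/s; P_out = τω = 287.5 × 305.8 = 87918 W
P_in = √3·V_L·I_L·cosφ = 1.732 × 415 × 160 × 0.861 = 99019 W
η = P_out / P_in = 87918 / 99019 = 0.888 = 88.8%

88.8 %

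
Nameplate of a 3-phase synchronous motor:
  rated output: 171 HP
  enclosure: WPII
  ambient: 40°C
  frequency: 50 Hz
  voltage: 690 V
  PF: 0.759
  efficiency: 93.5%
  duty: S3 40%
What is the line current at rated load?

150 A

P_out = 171 × 746 = 127566 W
P_in = P_out / η = 127566 / 0.935 = 136434 W
I_L = P_in / (√3·V_L·cosφ) = 136434 / (1.732 × 690 × 0.759) = 150 A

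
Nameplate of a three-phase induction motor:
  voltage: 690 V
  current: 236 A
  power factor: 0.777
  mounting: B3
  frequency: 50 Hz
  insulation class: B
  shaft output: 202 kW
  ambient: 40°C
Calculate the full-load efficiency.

P_out = 202 kW = 202000 W
P_in = √3·V_L·I_L·cosφ = 1.732 × 690 × 236 × 0.777 = 219144 W
η = P_out / P_in = 202000 / 219144 = 0.922 = 92.2%

92.2 %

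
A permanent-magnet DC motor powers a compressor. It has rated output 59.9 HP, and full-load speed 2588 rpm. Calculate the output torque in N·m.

165 N·m

P_out = 59.9 × 746 = 44685 W
ω = 2π × 2588/60 = 271 rad/s
τ = P_out/ω = 44685/271 = 165 N·m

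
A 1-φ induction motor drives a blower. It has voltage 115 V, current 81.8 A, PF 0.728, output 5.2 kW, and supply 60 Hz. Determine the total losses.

P_in = V·I·cosφ = 115×81.8×0.728 = 6848 W
P_out = 5200 W
Losses = P_in − P_out = 6848 − 5200 = 1648 W

1650 W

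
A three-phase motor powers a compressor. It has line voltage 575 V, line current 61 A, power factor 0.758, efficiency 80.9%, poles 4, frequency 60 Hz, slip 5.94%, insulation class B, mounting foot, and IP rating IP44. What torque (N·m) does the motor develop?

210 N·m

P_in = √3·V·I·cosφ = 1.732 × 575 × 61 × 0.758 = 46048 W
P_out = η·P_in = 0.809 × 46048 = 37253 W
n_s = 120×60/4 = 1800 rpm; n = 1800×(1−0.0594) = 1693 rpm
ω = 2π×1693/60 = 177.3 rad/s
τ = P_out/ω = 37253/177.3 = 210 N·m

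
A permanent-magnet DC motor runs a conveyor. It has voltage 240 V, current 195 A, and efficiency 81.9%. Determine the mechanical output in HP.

P_in = V·I = 240 × 195 = 46800 W
P_out = η·P_in = 0.819 × 46800 = 38329 W
= 38329/746 = 51.4 HP

51.4 HP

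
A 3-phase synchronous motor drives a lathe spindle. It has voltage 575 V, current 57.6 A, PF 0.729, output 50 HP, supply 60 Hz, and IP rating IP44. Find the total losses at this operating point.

4520 W

P_in = √3·V·I·cosφ = 1.732×575×57.6×0.729 = 41818 W
P_out = 50×746 = 37300 W
Losses = P_in − P_out = 41818 − 37300 = 4518 W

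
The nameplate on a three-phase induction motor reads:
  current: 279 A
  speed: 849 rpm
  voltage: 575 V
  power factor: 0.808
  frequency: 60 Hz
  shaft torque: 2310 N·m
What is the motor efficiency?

91.5 %

ω = 2π × 849/60 = 88.91 rad/s; P_out = τω = 2310 × 88.91 = 205382 W
P_in = √3·V_L·I_L·cosφ = 1.732 × 575 × 279 × 0.808 = 224508 W
η = P_out / P_in = 205382 / 224508 = 0.915 = 91.5%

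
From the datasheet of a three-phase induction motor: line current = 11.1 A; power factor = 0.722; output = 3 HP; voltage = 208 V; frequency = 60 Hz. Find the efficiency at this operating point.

77.5 %

P_out = 3 × 746 = 2238 W
P_in = √3·V_L·I_L·cosφ = 1.732 × 208 × 11.1 × 0.722 = 2887 W
η = P_out / P_in = 2238 / 2887 = 0.775 = 77.5%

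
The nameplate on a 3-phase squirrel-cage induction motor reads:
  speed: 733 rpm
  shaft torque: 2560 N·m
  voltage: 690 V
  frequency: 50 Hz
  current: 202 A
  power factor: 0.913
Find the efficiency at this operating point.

ω = 2π × 733/60 = 76.76 rad/s; P_out = τω = 2560 × 76.76 = 196506 W
P_in = √3·V_L·I_L·cosφ = 1.732 × 690 × 202 × 0.913 = 220404 W
η = P_out / P_in = 196506 / 220404 = 0.892 = 89.2%

89.2 %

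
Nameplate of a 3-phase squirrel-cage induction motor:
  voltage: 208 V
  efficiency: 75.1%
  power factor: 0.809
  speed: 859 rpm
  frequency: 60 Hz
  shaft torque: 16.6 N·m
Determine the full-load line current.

ω = 2π×859/60 = 89.95 rad/s; P_out = τω = 16.6 × 89.95 = 1493 W
P_in = P_out / η = 1493 / 0.751 = 1988 W
I_L = P_in / (√3·V_L·cosφ) = 1988 / (1.732 × 208 × 0.809) = 6.82 A

6.82 A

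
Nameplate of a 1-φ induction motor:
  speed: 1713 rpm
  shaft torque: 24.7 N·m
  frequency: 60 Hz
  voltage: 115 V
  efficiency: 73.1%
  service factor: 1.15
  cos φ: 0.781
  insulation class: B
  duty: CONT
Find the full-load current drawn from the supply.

ω = 2π×1713/60 = 179.4 rad/s; P_out = τω = 24.7 × 179.4 = 4431 W
P_in = P_out / η = 4431 / 0.731 = 6062 W
I = P_in / (V·cosφ) = 6062 / (115 × 0.781) = 67.5 A

67.5 A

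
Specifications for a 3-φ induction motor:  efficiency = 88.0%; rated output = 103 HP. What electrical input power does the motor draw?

P_out = 103 × 746 = 76838 W
P_in = P_out/η = 76838/0.88 = 87316 W = 87.3 kW

87.3 kW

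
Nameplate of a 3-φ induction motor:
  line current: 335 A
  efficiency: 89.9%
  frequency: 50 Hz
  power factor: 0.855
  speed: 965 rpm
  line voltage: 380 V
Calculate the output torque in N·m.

1680 N·m

P_in = √3·V·I·cosφ = 1.732 × 380 × 335 × 0.855 = 188513 W
P_out = η·P_in = 0.899 × 188513 = 169473 W
n = 965 rpm
ω = 2π×965/60 = 101.1 rad/s
τ = P_out/ω = 169473/101.1 = 1680 N·m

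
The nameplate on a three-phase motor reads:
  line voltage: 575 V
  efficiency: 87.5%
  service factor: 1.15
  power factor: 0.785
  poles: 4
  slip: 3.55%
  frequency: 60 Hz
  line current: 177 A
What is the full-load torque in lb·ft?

491 lb·ft

P_in = √3·V·I·cosφ = 1.732 × 575 × 177 × 0.785 = 138375 W
P_out = η·P_in = 0.875 × 138375 = 121078 W
n_s = 120×60/4 = 1800 rpm; n = 1800×(1−0.0355) = 1736 rpm
ω = 2π×1736/60 = 181.8 rad/s
τ = P_out/ω = 121078/181.8 = 666 N·m
In lb·ft: 666/1.356 = 491 lb·ft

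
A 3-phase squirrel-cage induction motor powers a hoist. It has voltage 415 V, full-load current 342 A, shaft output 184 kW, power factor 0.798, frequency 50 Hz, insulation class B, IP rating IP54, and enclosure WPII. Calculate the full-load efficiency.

P_out = 184 kW = 184000 W
P_in = √3·V_L·I_L·cosφ = 1.732 × 415 × 342 × 0.798 = 196167 W
η = P_out / P_in = 184000 / 196167 = 0.938 = 93.8%

93.8 %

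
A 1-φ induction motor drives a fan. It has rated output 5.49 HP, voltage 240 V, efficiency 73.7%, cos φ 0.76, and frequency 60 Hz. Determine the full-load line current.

30.5 A

P_out = 5.49 × 746 = 4096 W
P_in = P_out / η = 4096 / 0.737 = 5558 W
I = P_in / (V·cosφ) = 5558 / (240 × 0.76) = 30.5 A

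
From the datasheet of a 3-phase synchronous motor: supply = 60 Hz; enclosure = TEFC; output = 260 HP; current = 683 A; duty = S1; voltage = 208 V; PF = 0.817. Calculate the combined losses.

P_in = √3·V·I·cosφ = 1.732×208×683×0.817 = 201027 W
P_out = 260×746 = 193960 W
Losses = P_in − P_out = 201027 − 193960 = 7067 W

7070 W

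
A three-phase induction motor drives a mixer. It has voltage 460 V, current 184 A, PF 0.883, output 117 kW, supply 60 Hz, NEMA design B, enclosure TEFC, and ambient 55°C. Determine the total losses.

12.4 kW

P_in = √3·V·I·cosφ = 1.732×460×184×0.883 = 129445 W
P_out = 117000 W
Losses = P_in − P_out = 129445 − 117000 = 12445 W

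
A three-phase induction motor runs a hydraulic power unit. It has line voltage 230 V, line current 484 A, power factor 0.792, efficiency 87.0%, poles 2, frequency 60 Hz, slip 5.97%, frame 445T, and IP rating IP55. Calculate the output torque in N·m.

375 N·m

P_in = √3·V·I·cosφ = 1.732 × 230 × 484 × 0.792 = 152703 W
P_out = η·P_in = 0.87 × 152703 = 132852 W
n_s = 120×60/2 = 3600 rpm; n = 3600×(1−0.0597) = 3385 rpm
ω = 2π×3385/60 = 354.5 rad/s
τ = P_out/ω = 132852/354.5 = 375 N·m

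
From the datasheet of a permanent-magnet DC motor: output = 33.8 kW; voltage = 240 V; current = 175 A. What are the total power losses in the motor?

P_in = V·I = 240×175 = 42000 W
P_out = 33800 W
Losses = P_in − P_out = 42000 − 33800 = 8200 W

8200 W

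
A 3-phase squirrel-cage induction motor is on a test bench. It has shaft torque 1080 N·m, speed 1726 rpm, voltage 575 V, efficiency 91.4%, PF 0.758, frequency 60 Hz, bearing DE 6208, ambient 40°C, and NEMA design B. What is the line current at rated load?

283 A

ω = 2π×1726/60 = 180.7 rad/s; P_out = τω = 1080 × 180.7 = 195156 W
P_in = P_out / η = 195156 / 0.914 = 213519 W
I_L = P_in / (√3·V_L·cosφ) = 213519 / (1.732 × 575 × 0.758) = 283 A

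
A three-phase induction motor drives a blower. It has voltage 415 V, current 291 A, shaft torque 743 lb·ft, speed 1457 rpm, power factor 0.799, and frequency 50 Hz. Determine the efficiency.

92.0 %

τ = 743 lb·ft × 1.356 = 1008 N·m
ω = 2π × 1457/60 = 152.6 rad/s; P_out = τω = 1008 × 152.6 = 153821 W
P_in = √3·V_L·I_L·cosφ = 1.732 × 415 × 291 × 0.799 = 167123 W
η = P_out / P_in = 153821 / 167123 = 0.920 = 92.0%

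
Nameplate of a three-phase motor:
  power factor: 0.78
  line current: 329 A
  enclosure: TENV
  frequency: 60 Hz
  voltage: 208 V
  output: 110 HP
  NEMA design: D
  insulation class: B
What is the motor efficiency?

88.8 %

P_out = 110 × 746 = 82060 W
P_in = √3·V_L·I_L·cosφ = 1.732 × 208 × 329 × 0.78 = 92449 W
η = P_out / P_in = 82060 / 92449 = 0.888 = 88.8%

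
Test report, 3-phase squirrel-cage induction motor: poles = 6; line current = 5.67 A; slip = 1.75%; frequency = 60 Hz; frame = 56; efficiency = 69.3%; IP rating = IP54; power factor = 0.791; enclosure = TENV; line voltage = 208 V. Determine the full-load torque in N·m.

P_in = √3·V·I·cosφ = 1.732 × 208 × 5.67 × 0.791 = 1616 W
P_out = η·P_in = 0.693 × 1616 = 1120 W
n_s = 120×60/6 = 1200 rpm; n = 1200×(1−0.0175) = 1179 rpm
ω = 2π×1179/60 = 123.5 rad/s
τ = P_out/ω = 1120/123.5 = 9.07 N·m

9.07 N·m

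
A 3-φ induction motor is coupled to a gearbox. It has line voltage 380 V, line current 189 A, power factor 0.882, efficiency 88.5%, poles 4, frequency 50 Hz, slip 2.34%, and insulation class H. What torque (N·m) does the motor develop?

P_in = √3·V·I·cosφ = 1.732 × 380 × 189 × 0.882 = 109714 W
P_out = η·P_in = 0.885 × 109714 = 97097 W
n_s = 120×50/4 = 1500 rpm; n = 1500×(1−0.0234) = 1465 rpm
ω = 2π×1465/60 = 153.4 rad/s
τ = P_out/ω = 97097/153.4 = 633 N·m

633 N·m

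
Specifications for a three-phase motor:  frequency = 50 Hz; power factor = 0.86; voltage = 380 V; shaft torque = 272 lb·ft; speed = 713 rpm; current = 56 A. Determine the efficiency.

86.9 %

τ = 272 lb·ft × 1.356 = 368.8 N·m
ω = 2π × 713/60 = 74.67 rad/s; P_out = τω = 368.8 × 74.67 = 27538 W
P_in = √3·V_L·I_L·cosφ = 1.732 × 380 × 56 × 0.86 = 31697 W
η = P_out / P_in = 27538 / 31697 = 0.869 = 86.9%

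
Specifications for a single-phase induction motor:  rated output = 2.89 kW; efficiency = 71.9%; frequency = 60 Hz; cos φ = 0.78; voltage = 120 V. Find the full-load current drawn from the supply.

P_out = 2.89 kW = 2890 W
P_in = P_out / η = 2890 / 0.719 = 4019 W
I = P_in / (V·cosφ) = 4019 / (120 × 0.78) = 42.9 A

42.9 A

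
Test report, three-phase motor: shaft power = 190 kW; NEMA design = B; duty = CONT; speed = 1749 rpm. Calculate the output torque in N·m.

ω = 2π × 1749/60 = 183.2 rad/s
τ = P/ω = 190000/183.2 = 1040 N·m

1040 N·m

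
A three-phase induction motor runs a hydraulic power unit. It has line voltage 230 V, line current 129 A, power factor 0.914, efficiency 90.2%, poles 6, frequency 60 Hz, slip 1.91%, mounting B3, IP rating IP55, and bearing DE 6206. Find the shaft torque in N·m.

P_in = √3·V·I·cosφ = 1.732 × 230 × 129 × 0.914 = 46969 W
P_out = η·P_in = 0.902 × 46969 = 42366 W
n_s = 120×60/6 = 1200 rpm; n = 1200×(1−0.0191) = 1177 rpm
ω = 2π×1177/60 = 123.3 rad/s
τ = P_out/ω = 42366/123.3 = 344 N·m

344 N·m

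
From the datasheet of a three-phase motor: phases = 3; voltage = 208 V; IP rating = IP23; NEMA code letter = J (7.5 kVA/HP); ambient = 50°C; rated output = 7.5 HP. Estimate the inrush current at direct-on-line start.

S_LR = 7.5 × 7.5 = 56.25 kVA
I_LR = S_LR/(√3·V_L) = 56250/(1.732×208) = 156 A

156 A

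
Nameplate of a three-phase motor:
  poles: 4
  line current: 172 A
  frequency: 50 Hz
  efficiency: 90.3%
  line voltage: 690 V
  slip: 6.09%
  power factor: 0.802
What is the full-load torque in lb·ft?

P_in = √3·V·I·cosφ = 1.732 × 690 × 172 × 0.802 = 164854 W
P_out = η·P_in = 0.903 × 164854 = 148863 W
n_s = 120×50/4 = 1500 rpm; n = 1500×(1−0.0609) = 1409 rpm
ω = 2π×1409/60 = 147.6 rad/s
τ = P_out/ω = 148863/147.6 = 1009 N·m
In lb·ft: 1009/1.356 = 744 lb·ft

744 lb·ft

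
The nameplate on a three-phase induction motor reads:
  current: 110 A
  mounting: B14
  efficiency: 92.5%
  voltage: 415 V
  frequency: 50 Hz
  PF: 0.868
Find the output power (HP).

P_in = √3·V·I·cosφ = 1.732 × 415 × 110 × 0.868 = 68629 W
P_out = η·P_in = 0.925 × 68629 = 63482 W
= 63482/746 = 85.1 HP

85.1 HP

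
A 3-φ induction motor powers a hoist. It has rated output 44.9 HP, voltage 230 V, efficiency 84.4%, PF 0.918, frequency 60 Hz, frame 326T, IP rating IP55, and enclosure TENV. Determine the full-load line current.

P_out = 44.9 × 746 = 33495 W
P_in = P_out / η = 33495 / 0.844 = 39686 W
I_L = P_in / (√3·V_L·cosφ) = 39686 / (1.732 × 230 × 0.918) = 109 A

109 A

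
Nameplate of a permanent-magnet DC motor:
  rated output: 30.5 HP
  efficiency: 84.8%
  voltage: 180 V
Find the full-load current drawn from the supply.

149 A

P_out = 30.5 × 746 = 22753 W
P_in = P_out / η = 22753 / 0.848 = 26831 W
I = P_in / V = 26831 / 180 = 149 A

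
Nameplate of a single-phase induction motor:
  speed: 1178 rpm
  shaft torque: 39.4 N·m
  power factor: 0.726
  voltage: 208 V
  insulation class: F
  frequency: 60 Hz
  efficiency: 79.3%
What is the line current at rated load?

ω = 2π×1178/60 = 123.4 rad/s; P_out = τω = 39.4 × 123.4 = 4862 W
P_in = P_out / η = 4862 / 0.793 = 6131 W
I = P_in / (V·cosφ) = 6131 / (208 × 0.726) = 40.6 A

40.6 A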